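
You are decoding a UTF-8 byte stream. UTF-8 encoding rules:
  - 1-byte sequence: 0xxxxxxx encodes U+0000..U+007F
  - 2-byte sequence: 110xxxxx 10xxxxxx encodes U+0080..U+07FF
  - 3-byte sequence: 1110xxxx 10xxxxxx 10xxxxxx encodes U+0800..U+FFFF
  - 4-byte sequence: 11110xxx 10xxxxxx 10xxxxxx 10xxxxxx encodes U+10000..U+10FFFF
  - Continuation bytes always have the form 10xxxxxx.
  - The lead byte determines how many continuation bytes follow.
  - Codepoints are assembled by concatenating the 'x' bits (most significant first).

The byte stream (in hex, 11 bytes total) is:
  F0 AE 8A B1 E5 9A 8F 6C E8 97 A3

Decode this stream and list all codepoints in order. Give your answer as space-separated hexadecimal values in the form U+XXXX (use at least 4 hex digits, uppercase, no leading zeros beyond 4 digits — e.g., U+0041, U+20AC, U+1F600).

Byte[0]=F0: 4-byte lead, need 3 cont bytes. acc=0x0
Byte[1]=AE: continuation. acc=(acc<<6)|0x2E=0x2E
Byte[2]=8A: continuation. acc=(acc<<6)|0x0A=0xB8A
Byte[3]=B1: continuation. acc=(acc<<6)|0x31=0x2E2B1
Completed: cp=U+2E2B1 (starts at byte 0)
Byte[4]=E5: 3-byte lead, need 2 cont bytes. acc=0x5
Byte[5]=9A: continuation. acc=(acc<<6)|0x1A=0x15A
Byte[6]=8F: continuation. acc=(acc<<6)|0x0F=0x568F
Completed: cp=U+568F (starts at byte 4)
Byte[7]=6C: 1-byte ASCII. cp=U+006C
Byte[8]=E8: 3-byte lead, need 2 cont bytes. acc=0x8
Byte[9]=97: continuation. acc=(acc<<6)|0x17=0x217
Byte[10]=A3: continuation. acc=(acc<<6)|0x23=0x85E3
Completed: cp=U+85E3 (starts at byte 8)

Answer: U+2E2B1 U+568F U+006C U+85E3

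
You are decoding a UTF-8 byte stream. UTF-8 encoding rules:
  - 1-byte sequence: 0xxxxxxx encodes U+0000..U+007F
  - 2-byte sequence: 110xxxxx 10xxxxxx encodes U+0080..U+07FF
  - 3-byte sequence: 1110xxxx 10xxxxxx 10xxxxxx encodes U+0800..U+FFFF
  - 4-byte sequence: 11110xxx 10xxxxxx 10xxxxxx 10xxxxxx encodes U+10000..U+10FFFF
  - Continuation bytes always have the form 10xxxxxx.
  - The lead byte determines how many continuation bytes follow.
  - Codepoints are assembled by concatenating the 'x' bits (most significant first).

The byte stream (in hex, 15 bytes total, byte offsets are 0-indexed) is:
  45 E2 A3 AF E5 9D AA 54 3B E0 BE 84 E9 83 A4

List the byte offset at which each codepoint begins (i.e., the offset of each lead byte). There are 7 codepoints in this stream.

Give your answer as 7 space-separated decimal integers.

Answer: 0 1 4 7 8 9 12

Derivation:
Byte[0]=45: 1-byte ASCII. cp=U+0045
Byte[1]=E2: 3-byte lead, need 2 cont bytes. acc=0x2
Byte[2]=A3: continuation. acc=(acc<<6)|0x23=0xA3
Byte[3]=AF: continuation. acc=(acc<<6)|0x2F=0x28EF
Completed: cp=U+28EF (starts at byte 1)
Byte[4]=E5: 3-byte lead, need 2 cont bytes. acc=0x5
Byte[5]=9D: continuation. acc=(acc<<6)|0x1D=0x15D
Byte[6]=AA: continuation. acc=(acc<<6)|0x2A=0x576A
Completed: cp=U+576A (starts at byte 4)
Byte[7]=54: 1-byte ASCII. cp=U+0054
Byte[8]=3B: 1-byte ASCII. cp=U+003B
Byte[9]=E0: 3-byte lead, need 2 cont bytes. acc=0x0
Byte[10]=BE: continuation. acc=(acc<<6)|0x3E=0x3E
Byte[11]=84: continuation. acc=(acc<<6)|0x04=0xF84
Completed: cp=U+0F84 (starts at byte 9)
Byte[12]=E9: 3-byte lead, need 2 cont bytes. acc=0x9
Byte[13]=83: continuation. acc=(acc<<6)|0x03=0x243
Byte[14]=A4: continuation. acc=(acc<<6)|0x24=0x90E4
Completed: cp=U+90E4 (starts at byte 12)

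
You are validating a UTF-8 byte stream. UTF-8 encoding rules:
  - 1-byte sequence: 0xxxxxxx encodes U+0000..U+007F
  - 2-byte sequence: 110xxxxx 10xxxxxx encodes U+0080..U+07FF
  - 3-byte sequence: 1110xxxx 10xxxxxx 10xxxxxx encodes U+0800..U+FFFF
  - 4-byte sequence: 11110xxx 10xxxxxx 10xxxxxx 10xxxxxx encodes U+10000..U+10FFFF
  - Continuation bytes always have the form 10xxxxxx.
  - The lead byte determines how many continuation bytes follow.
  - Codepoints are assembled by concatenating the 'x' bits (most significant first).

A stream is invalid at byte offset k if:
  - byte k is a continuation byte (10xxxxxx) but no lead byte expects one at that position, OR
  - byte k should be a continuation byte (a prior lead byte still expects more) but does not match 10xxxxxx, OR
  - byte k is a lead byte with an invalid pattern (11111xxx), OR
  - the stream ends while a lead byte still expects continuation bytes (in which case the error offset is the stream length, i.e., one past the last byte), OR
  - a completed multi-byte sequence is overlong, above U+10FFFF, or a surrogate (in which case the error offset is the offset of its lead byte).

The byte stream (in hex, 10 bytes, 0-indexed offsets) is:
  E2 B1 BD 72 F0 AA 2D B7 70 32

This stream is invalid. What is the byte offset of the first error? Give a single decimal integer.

Byte[0]=E2: 3-byte lead, need 2 cont bytes. acc=0x2
Byte[1]=B1: continuation. acc=(acc<<6)|0x31=0xB1
Byte[2]=BD: continuation. acc=(acc<<6)|0x3D=0x2C7D
Completed: cp=U+2C7D (starts at byte 0)
Byte[3]=72: 1-byte ASCII. cp=U+0072
Byte[4]=F0: 4-byte lead, need 3 cont bytes. acc=0x0
Byte[5]=AA: continuation. acc=(acc<<6)|0x2A=0x2A
Byte[6]=2D: expected 10xxxxxx continuation. INVALID

Answer: 6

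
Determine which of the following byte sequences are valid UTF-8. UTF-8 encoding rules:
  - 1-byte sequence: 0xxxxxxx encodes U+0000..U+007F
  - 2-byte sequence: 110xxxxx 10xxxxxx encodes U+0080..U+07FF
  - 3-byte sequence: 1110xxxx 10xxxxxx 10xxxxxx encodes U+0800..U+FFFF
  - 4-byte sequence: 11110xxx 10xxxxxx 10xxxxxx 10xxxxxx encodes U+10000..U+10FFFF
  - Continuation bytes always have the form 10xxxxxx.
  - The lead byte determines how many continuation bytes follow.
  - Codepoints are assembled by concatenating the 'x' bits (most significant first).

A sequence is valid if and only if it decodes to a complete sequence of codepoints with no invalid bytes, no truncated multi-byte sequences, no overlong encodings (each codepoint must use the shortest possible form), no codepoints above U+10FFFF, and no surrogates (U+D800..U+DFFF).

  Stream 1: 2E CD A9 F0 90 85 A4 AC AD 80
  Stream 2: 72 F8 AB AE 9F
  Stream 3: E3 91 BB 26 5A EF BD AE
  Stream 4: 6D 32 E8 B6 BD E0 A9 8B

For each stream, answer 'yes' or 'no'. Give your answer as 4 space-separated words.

Answer: no no yes yes

Derivation:
Stream 1: error at byte offset 7. INVALID
Stream 2: error at byte offset 1. INVALID
Stream 3: decodes cleanly. VALID
Stream 4: decodes cleanly. VALID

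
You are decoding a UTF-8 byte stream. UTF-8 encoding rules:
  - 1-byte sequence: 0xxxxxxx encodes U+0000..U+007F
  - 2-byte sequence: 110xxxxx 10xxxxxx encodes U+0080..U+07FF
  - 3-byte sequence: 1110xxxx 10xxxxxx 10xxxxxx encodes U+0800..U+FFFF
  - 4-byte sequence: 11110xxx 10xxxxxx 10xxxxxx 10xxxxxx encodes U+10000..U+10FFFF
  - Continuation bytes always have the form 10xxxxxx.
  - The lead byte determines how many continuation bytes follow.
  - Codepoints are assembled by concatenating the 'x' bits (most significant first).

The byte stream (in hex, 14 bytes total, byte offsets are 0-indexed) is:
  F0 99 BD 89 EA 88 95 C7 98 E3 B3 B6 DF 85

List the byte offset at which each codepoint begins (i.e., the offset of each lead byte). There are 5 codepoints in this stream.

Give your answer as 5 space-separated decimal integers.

Answer: 0 4 7 9 12

Derivation:
Byte[0]=F0: 4-byte lead, need 3 cont bytes. acc=0x0
Byte[1]=99: continuation. acc=(acc<<6)|0x19=0x19
Byte[2]=BD: continuation. acc=(acc<<6)|0x3D=0x67D
Byte[3]=89: continuation. acc=(acc<<6)|0x09=0x19F49
Completed: cp=U+19F49 (starts at byte 0)
Byte[4]=EA: 3-byte lead, need 2 cont bytes. acc=0xA
Byte[5]=88: continuation. acc=(acc<<6)|0x08=0x288
Byte[6]=95: continuation. acc=(acc<<6)|0x15=0xA215
Completed: cp=U+A215 (starts at byte 4)
Byte[7]=C7: 2-byte lead, need 1 cont bytes. acc=0x7
Byte[8]=98: continuation. acc=(acc<<6)|0x18=0x1D8
Completed: cp=U+01D8 (starts at byte 7)
Byte[9]=E3: 3-byte lead, need 2 cont bytes. acc=0x3
Byte[10]=B3: continuation. acc=(acc<<6)|0x33=0xF3
Byte[11]=B6: continuation. acc=(acc<<6)|0x36=0x3CF6
Completed: cp=U+3CF6 (starts at byte 9)
Byte[12]=DF: 2-byte lead, need 1 cont bytes. acc=0x1F
Byte[13]=85: continuation. acc=(acc<<6)|0x05=0x7C5
Completed: cp=U+07C5 (starts at byte 12)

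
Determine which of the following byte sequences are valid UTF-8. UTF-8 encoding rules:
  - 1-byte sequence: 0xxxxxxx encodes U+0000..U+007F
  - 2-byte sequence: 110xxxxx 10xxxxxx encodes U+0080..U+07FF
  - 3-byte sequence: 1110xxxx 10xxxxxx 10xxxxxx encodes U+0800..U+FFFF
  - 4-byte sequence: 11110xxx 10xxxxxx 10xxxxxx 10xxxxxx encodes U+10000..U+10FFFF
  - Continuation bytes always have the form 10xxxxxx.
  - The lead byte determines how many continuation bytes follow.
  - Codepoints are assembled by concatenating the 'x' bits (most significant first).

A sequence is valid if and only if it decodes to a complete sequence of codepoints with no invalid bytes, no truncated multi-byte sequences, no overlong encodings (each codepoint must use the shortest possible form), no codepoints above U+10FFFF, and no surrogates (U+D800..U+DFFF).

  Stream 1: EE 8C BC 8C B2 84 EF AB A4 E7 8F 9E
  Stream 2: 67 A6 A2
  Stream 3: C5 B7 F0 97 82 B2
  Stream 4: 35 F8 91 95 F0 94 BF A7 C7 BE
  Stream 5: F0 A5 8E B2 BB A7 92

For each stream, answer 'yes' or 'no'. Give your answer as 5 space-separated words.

Stream 1: error at byte offset 3. INVALID
Stream 2: error at byte offset 1. INVALID
Stream 3: decodes cleanly. VALID
Stream 4: error at byte offset 1. INVALID
Stream 5: error at byte offset 4. INVALID

Answer: no no yes no no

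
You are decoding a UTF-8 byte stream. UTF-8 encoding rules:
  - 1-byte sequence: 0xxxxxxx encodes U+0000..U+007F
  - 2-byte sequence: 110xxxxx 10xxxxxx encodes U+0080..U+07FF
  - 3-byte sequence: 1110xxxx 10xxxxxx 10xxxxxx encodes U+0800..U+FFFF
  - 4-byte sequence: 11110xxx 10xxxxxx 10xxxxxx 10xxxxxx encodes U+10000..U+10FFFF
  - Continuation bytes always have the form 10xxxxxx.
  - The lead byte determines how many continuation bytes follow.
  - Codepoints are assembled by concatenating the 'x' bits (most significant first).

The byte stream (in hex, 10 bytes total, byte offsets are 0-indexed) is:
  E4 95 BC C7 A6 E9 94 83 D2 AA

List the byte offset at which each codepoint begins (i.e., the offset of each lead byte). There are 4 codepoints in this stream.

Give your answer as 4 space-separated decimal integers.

Byte[0]=E4: 3-byte lead, need 2 cont bytes. acc=0x4
Byte[1]=95: continuation. acc=(acc<<6)|0x15=0x115
Byte[2]=BC: continuation. acc=(acc<<6)|0x3C=0x457C
Completed: cp=U+457C (starts at byte 0)
Byte[3]=C7: 2-byte lead, need 1 cont bytes. acc=0x7
Byte[4]=A6: continuation. acc=(acc<<6)|0x26=0x1E6
Completed: cp=U+01E6 (starts at byte 3)
Byte[5]=E9: 3-byte lead, need 2 cont bytes. acc=0x9
Byte[6]=94: continuation. acc=(acc<<6)|0x14=0x254
Byte[7]=83: continuation. acc=(acc<<6)|0x03=0x9503
Completed: cp=U+9503 (starts at byte 5)
Byte[8]=D2: 2-byte lead, need 1 cont bytes. acc=0x12
Byte[9]=AA: continuation. acc=(acc<<6)|0x2A=0x4AA
Completed: cp=U+04AA (starts at byte 8)

Answer: 0 3 5 8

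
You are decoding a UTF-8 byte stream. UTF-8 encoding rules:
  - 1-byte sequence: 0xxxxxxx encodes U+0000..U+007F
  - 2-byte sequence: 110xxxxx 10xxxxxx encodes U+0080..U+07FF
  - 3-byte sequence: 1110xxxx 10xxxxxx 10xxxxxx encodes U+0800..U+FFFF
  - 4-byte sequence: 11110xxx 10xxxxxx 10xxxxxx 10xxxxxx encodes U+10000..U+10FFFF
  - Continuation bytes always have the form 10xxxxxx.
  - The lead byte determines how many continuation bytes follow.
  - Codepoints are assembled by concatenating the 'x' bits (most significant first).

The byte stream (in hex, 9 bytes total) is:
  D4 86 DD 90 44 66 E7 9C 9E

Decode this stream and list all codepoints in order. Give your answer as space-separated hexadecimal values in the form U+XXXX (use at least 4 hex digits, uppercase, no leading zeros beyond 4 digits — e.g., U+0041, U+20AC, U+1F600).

Answer: U+0506 U+0750 U+0044 U+0066 U+771E

Derivation:
Byte[0]=D4: 2-byte lead, need 1 cont bytes. acc=0x14
Byte[1]=86: continuation. acc=(acc<<6)|0x06=0x506
Completed: cp=U+0506 (starts at byte 0)
Byte[2]=DD: 2-byte lead, need 1 cont bytes. acc=0x1D
Byte[3]=90: continuation. acc=(acc<<6)|0x10=0x750
Completed: cp=U+0750 (starts at byte 2)
Byte[4]=44: 1-byte ASCII. cp=U+0044
Byte[5]=66: 1-byte ASCII. cp=U+0066
Byte[6]=E7: 3-byte lead, need 2 cont bytes. acc=0x7
Byte[7]=9C: continuation. acc=(acc<<6)|0x1C=0x1DC
Byte[8]=9E: continuation. acc=(acc<<6)|0x1E=0x771E
Completed: cp=U+771E (starts at byte 6)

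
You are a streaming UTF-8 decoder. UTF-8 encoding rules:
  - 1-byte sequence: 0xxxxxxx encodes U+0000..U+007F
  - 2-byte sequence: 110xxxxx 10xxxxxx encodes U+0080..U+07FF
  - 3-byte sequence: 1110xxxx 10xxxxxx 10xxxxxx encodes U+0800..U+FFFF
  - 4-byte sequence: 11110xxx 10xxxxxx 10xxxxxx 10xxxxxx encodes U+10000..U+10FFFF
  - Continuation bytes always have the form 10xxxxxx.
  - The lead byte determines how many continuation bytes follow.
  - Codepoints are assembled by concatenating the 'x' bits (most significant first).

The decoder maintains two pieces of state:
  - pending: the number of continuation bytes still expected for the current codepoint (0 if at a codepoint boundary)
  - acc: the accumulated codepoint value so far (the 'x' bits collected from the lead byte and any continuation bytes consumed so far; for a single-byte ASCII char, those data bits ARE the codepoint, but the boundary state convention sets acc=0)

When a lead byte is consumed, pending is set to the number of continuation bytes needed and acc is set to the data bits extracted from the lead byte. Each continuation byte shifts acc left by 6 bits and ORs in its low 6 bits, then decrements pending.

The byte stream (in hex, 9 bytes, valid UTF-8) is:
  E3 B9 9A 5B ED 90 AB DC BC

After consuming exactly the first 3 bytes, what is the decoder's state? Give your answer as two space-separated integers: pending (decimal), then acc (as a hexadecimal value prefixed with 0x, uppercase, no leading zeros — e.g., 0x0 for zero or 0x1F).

Byte[0]=E3: 3-byte lead. pending=2, acc=0x3
Byte[1]=B9: continuation. acc=(acc<<6)|0x39=0xF9, pending=1
Byte[2]=9A: continuation. acc=(acc<<6)|0x1A=0x3E5A, pending=0

Answer: 0 0x3E5A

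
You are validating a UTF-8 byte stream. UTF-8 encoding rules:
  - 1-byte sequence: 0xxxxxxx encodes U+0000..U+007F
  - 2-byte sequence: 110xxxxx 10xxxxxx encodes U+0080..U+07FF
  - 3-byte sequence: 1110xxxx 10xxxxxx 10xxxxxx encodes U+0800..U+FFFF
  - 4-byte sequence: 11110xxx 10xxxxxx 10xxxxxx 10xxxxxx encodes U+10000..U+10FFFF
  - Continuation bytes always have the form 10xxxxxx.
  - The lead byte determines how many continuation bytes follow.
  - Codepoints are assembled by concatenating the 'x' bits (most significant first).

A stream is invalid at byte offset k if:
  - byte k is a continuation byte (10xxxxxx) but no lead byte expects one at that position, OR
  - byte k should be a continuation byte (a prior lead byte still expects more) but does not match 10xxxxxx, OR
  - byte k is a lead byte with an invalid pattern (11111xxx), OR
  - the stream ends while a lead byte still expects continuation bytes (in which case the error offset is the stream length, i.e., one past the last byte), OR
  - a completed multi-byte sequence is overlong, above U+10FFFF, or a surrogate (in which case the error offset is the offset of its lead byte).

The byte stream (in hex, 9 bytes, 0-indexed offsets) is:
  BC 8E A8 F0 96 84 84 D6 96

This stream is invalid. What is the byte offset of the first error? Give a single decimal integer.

Byte[0]=BC: INVALID lead byte (not 0xxx/110x/1110/11110)

Answer: 0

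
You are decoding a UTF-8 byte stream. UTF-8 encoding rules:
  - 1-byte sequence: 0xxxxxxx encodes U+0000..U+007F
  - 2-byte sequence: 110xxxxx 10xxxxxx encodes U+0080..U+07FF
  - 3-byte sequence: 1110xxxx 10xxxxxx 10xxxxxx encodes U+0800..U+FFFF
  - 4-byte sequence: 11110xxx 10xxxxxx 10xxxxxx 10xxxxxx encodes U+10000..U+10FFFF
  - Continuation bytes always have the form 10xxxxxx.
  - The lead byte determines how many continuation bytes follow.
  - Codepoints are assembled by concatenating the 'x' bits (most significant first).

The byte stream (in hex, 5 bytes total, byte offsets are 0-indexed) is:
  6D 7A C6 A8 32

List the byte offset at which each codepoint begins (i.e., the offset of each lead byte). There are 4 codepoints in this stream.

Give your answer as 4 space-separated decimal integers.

Answer: 0 1 2 4

Derivation:
Byte[0]=6D: 1-byte ASCII. cp=U+006D
Byte[1]=7A: 1-byte ASCII. cp=U+007A
Byte[2]=C6: 2-byte lead, need 1 cont bytes. acc=0x6
Byte[3]=A8: continuation. acc=(acc<<6)|0x28=0x1A8
Completed: cp=U+01A8 (starts at byte 2)
Byte[4]=32: 1-byte ASCII. cp=U+0032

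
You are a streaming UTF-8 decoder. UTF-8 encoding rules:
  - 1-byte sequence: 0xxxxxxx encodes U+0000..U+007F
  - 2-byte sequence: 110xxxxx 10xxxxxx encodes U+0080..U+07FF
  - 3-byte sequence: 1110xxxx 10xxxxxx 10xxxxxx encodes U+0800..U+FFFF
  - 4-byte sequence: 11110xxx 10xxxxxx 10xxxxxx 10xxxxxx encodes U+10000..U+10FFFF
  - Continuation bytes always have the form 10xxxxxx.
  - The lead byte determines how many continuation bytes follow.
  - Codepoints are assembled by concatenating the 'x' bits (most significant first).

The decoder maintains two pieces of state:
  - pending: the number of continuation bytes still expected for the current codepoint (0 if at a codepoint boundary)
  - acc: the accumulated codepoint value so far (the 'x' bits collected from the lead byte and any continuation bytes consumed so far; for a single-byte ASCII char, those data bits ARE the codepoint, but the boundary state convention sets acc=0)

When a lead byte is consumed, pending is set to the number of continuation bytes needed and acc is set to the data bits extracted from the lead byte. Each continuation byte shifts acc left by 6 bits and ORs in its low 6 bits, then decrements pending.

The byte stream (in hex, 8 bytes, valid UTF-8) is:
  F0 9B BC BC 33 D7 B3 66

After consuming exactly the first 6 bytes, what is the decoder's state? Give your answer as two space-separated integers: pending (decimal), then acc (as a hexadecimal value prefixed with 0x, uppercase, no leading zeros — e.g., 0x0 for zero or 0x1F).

Answer: 1 0x17

Derivation:
Byte[0]=F0: 4-byte lead. pending=3, acc=0x0
Byte[1]=9B: continuation. acc=(acc<<6)|0x1B=0x1B, pending=2
Byte[2]=BC: continuation. acc=(acc<<6)|0x3C=0x6FC, pending=1
Byte[3]=BC: continuation. acc=(acc<<6)|0x3C=0x1BF3C, pending=0
Byte[4]=33: 1-byte. pending=0, acc=0x0
Byte[5]=D7: 2-byte lead. pending=1, acc=0x17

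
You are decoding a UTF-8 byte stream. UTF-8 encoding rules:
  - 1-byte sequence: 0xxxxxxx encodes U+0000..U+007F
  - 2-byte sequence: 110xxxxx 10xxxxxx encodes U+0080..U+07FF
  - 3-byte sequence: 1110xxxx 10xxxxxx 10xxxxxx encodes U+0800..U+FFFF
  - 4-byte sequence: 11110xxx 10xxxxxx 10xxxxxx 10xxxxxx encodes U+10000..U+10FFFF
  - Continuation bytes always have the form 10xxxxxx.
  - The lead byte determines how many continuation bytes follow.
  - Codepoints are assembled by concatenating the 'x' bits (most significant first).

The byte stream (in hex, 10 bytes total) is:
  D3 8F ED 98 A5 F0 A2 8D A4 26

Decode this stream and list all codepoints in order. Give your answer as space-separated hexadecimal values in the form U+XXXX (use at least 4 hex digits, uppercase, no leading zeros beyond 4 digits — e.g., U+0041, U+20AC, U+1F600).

Byte[0]=D3: 2-byte lead, need 1 cont bytes. acc=0x13
Byte[1]=8F: continuation. acc=(acc<<6)|0x0F=0x4CF
Completed: cp=U+04CF (starts at byte 0)
Byte[2]=ED: 3-byte lead, need 2 cont bytes. acc=0xD
Byte[3]=98: continuation. acc=(acc<<6)|0x18=0x358
Byte[4]=A5: continuation. acc=(acc<<6)|0x25=0xD625
Completed: cp=U+D625 (starts at byte 2)
Byte[5]=F0: 4-byte lead, need 3 cont bytes. acc=0x0
Byte[6]=A2: continuation. acc=(acc<<6)|0x22=0x22
Byte[7]=8D: continuation. acc=(acc<<6)|0x0D=0x88D
Byte[8]=A4: continuation. acc=(acc<<6)|0x24=0x22364
Completed: cp=U+22364 (starts at byte 5)
Byte[9]=26: 1-byte ASCII. cp=U+0026

Answer: U+04CF U+D625 U+22364 U+0026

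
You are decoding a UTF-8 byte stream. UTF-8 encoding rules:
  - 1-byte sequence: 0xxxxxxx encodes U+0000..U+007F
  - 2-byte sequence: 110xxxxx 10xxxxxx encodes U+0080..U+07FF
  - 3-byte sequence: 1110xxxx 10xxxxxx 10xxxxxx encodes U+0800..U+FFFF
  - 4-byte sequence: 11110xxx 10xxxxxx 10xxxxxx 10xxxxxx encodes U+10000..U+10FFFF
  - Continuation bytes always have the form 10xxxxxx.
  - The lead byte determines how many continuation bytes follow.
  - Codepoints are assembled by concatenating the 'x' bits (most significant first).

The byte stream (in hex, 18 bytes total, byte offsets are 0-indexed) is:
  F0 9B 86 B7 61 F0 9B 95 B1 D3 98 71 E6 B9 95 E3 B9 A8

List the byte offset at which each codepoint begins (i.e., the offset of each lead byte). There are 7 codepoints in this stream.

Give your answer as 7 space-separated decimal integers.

Byte[0]=F0: 4-byte lead, need 3 cont bytes. acc=0x0
Byte[1]=9B: continuation. acc=(acc<<6)|0x1B=0x1B
Byte[2]=86: continuation. acc=(acc<<6)|0x06=0x6C6
Byte[3]=B7: continuation. acc=(acc<<6)|0x37=0x1B1B7
Completed: cp=U+1B1B7 (starts at byte 0)
Byte[4]=61: 1-byte ASCII. cp=U+0061
Byte[5]=F0: 4-byte lead, need 3 cont bytes. acc=0x0
Byte[6]=9B: continuation. acc=(acc<<6)|0x1B=0x1B
Byte[7]=95: continuation. acc=(acc<<6)|0x15=0x6D5
Byte[8]=B1: continuation. acc=(acc<<6)|0x31=0x1B571
Completed: cp=U+1B571 (starts at byte 5)
Byte[9]=D3: 2-byte lead, need 1 cont bytes. acc=0x13
Byte[10]=98: continuation. acc=(acc<<6)|0x18=0x4D8
Completed: cp=U+04D8 (starts at byte 9)
Byte[11]=71: 1-byte ASCII. cp=U+0071
Byte[12]=E6: 3-byte lead, need 2 cont bytes. acc=0x6
Byte[13]=B9: continuation. acc=(acc<<6)|0x39=0x1B9
Byte[14]=95: continuation. acc=(acc<<6)|0x15=0x6E55
Completed: cp=U+6E55 (starts at byte 12)
Byte[15]=E3: 3-byte lead, need 2 cont bytes. acc=0x3
Byte[16]=B9: continuation. acc=(acc<<6)|0x39=0xF9
Byte[17]=A8: continuation. acc=(acc<<6)|0x28=0x3E68
Completed: cp=U+3E68 (starts at byte 15)

Answer: 0 4 5 9 11 12 15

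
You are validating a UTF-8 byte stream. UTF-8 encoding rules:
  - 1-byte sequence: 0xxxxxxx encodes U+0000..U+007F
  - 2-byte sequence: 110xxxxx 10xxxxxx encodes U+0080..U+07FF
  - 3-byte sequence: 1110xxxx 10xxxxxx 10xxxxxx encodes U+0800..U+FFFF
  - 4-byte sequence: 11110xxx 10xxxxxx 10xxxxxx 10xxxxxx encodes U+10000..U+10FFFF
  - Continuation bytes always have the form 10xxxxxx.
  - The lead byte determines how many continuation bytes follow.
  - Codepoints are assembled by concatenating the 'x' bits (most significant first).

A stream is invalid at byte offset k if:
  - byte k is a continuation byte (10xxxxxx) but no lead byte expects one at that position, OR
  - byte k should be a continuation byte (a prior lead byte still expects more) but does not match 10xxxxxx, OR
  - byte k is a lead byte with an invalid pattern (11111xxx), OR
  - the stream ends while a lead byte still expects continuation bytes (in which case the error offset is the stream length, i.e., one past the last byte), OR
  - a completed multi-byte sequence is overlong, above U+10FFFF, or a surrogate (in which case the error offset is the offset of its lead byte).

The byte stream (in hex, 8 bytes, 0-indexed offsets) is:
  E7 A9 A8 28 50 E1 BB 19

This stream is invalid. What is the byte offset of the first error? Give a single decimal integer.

Byte[0]=E7: 3-byte lead, need 2 cont bytes. acc=0x7
Byte[1]=A9: continuation. acc=(acc<<6)|0x29=0x1E9
Byte[2]=A8: continuation. acc=(acc<<6)|0x28=0x7A68
Completed: cp=U+7A68 (starts at byte 0)
Byte[3]=28: 1-byte ASCII. cp=U+0028
Byte[4]=50: 1-byte ASCII. cp=U+0050
Byte[5]=E1: 3-byte lead, need 2 cont bytes. acc=0x1
Byte[6]=BB: continuation. acc=(acc<<6)|0x3B=0x7B
Byte[7]=19: expected 10xxxxxx continuation. INVALID

Answer: 7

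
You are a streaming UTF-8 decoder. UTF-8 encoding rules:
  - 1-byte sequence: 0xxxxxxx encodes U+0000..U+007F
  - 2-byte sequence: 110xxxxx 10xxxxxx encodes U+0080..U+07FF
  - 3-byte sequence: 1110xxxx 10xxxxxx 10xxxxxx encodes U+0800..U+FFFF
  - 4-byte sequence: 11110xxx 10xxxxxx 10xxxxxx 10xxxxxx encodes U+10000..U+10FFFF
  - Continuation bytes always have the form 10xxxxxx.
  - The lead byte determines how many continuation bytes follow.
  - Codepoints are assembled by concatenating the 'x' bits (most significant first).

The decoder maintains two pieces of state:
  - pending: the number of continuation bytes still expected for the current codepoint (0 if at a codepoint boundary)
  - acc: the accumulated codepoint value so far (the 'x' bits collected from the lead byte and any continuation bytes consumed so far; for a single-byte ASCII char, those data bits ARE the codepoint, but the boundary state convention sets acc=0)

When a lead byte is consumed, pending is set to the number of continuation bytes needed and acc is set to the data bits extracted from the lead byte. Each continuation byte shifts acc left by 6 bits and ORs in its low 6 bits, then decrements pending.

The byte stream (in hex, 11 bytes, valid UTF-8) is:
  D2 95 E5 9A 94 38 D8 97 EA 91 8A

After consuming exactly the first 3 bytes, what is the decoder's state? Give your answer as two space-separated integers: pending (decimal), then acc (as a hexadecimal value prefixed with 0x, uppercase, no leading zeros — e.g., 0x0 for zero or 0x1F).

Byte[0]=D2: 2-byte lead. pending=1, acc=0x12
Byte[1]=95: continuation. acc=(acc<<6)|0x15=0x495, pending=0
Byte[2]=E5: 3-byte lead. pending=2, acc=0x5

Answer: 2 0x5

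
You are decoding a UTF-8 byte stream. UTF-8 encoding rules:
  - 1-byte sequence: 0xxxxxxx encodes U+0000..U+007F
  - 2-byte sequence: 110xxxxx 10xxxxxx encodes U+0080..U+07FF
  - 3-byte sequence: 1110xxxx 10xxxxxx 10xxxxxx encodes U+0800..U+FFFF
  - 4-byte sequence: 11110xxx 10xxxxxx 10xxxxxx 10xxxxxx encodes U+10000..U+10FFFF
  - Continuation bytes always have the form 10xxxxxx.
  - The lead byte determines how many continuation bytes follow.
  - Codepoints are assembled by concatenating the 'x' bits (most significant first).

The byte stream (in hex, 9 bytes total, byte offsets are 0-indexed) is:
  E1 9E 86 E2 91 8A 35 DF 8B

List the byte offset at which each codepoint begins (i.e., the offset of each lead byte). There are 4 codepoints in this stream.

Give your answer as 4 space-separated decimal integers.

Byte[0]=E1: 3-byte lead, need 2 cont bytes. acc=0x1
Byte[1]=9E: continuation. acc=(acc<<6)|0x1E=0x5E
Byte[2]=86: continuation. acc=(acc<<6)|0x06=0x1786
Completed: cp=U+1786 (starts at byte 0)
Byte[3]=E2: 3-byte lead, need 2 cont bytes. acc=0x2
Byte[4]=91: continuation. acc=(acc<<6)|0x11=0x91
Byte[5]=8A: continuation. acc=(acc<<6)|0x0A=0x244A
Completed: cp=U+244A (starts at byte 3)
Byte[6]=35: 1-byte ASCII. cp=U+0035
Byte[7]=DF: 2-byte lead, need 1 cont bytes. acc=0x1F
Byte[8]=8B: continuation. acc=(acc<<6)|0x0B=0x7CB
Completed: cp=U+07CB (starts at byte 7)

Answer: 0 3 6 7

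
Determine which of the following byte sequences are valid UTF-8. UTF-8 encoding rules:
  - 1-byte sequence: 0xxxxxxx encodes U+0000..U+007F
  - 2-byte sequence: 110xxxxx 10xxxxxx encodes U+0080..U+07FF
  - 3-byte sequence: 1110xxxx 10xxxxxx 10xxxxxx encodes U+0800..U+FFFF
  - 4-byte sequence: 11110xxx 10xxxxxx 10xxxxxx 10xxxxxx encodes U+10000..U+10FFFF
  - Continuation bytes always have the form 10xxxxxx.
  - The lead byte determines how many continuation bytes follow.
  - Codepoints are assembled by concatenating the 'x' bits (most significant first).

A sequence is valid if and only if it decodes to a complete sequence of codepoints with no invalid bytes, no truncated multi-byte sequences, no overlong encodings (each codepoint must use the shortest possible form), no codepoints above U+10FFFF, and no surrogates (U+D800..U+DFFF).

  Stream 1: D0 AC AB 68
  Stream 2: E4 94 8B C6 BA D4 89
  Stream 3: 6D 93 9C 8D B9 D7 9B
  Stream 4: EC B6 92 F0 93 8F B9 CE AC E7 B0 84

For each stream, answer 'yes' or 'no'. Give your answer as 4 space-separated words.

Stream 1: error at byte offset 2. INVALID
Stream 2: decodes cleanly. VALID
Stream 3: error at byte offset 1. INVALID
Stream 4: decodes cleanly. VALID

Answer: no yes no yes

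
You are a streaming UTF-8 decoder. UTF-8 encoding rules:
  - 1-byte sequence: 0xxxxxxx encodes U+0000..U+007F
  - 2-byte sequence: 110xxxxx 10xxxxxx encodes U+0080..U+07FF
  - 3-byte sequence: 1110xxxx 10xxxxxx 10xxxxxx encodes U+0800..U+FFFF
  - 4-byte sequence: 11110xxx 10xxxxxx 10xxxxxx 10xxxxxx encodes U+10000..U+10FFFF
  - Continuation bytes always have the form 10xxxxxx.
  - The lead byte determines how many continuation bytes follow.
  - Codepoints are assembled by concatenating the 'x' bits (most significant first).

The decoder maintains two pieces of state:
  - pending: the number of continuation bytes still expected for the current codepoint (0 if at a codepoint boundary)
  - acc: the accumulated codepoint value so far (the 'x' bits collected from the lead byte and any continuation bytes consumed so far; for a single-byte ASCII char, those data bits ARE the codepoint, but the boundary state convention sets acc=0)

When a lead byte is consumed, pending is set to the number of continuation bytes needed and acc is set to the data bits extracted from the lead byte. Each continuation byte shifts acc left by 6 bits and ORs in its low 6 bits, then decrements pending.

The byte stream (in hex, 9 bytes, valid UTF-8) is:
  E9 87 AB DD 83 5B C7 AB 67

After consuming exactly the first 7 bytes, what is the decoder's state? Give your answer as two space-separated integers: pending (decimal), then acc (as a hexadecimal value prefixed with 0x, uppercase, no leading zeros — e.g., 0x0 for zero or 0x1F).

Answer: 1 0x7

Derivation:
Byte[0]=E9: 3-byte lead. pending=2, acc=0x9
Byte[1]=87: continuation. acc=(acc<<6)|0x07=0x247, pending=1
Byte[2]=AB: continuation. acc=(acc<<6)|0x2B=0x91EB, pending=0
Byte[3]=DD: 2-byte lead. pending=1, acc=0x1D
Byte[4]=83: continuation. acc=(acc<<6)|0x03=0x743, pending=0
Byte[5]=5B: 1-byte. pending=0, acc=0x0
Byte[6]=C7: 2-byte lead. pending=1, acc=0x7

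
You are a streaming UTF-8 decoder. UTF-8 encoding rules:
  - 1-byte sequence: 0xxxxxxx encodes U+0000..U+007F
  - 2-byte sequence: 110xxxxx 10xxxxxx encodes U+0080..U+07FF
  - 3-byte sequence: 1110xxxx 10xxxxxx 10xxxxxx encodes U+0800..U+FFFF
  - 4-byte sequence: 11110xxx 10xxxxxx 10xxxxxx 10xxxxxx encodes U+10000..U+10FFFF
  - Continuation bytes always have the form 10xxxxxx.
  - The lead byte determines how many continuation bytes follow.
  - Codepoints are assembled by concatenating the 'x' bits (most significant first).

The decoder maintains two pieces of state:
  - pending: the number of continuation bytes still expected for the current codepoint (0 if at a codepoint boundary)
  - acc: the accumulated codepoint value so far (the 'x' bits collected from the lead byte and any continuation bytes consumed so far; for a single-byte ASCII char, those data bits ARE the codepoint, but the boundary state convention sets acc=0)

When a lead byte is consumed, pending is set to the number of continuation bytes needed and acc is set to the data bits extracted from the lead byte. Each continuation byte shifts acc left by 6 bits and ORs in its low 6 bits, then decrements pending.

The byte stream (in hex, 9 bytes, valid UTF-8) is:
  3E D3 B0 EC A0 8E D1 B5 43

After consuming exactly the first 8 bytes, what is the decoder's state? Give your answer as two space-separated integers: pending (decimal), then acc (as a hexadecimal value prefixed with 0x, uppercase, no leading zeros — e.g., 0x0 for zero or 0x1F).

Byte[0]=3E: 1-byte. pending=0, acc=0x0
Byte[1]=D3: 2-byte lead. pending=1, acc=0x13
Byte[2]=B0: continuation. acc=(acc<<6)|0x30=0x4F0, pending=0
Byte[3]=EC: 3-byte lead. pending=2, acc=0xC
Byte[4]=A0: continuation. acc=(acc<<6)|0x20=0x320, pending=1
Byte[5]=8E: continuation. acc=(acc<<6)|0x0E=0xC80E, pending=0
Byte[6]=D1: 2-byte lead. pending=1, acc=0x11
Byte[7]=B5: continuation. acc=(acc<<6)|0x35=0x475, pending=0

Answer: 0 0x475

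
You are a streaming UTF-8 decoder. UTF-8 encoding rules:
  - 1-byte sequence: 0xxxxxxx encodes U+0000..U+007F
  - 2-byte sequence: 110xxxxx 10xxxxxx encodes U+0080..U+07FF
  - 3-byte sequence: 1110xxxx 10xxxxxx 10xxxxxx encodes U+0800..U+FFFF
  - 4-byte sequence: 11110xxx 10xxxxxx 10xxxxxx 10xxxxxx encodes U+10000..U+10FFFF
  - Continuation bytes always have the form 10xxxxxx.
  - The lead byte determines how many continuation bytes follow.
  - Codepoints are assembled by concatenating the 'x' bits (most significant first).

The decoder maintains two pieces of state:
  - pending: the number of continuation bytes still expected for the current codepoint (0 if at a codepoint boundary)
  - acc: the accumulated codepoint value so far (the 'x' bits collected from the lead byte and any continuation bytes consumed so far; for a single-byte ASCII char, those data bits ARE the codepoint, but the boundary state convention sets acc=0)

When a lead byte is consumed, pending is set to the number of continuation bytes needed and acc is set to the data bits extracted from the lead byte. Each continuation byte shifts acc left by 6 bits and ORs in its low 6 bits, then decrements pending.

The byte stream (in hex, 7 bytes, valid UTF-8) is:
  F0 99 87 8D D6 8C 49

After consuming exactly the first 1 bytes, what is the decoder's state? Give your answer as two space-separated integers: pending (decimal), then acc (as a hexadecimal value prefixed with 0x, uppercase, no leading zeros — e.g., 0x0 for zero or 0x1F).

Byte[0]=F0: 4-byte lead. pending=3, acc=0x0

Answer: 3 0x0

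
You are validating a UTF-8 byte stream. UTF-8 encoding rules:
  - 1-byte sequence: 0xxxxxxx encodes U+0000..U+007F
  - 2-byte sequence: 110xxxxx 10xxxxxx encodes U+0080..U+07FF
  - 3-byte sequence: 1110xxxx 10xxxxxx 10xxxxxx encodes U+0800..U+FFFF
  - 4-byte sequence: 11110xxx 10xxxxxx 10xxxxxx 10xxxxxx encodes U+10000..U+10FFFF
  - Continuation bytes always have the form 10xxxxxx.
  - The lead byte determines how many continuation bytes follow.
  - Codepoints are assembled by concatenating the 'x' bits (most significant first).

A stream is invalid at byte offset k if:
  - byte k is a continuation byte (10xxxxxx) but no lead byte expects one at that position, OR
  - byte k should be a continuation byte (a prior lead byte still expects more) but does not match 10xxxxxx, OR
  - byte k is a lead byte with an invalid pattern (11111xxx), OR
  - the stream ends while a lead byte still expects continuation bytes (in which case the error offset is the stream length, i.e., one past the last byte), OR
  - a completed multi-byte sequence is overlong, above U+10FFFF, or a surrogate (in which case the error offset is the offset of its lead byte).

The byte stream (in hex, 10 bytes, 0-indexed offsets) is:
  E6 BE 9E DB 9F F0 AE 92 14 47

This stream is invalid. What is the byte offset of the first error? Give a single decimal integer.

Byte[0]=E6: 3-byte lead, need 2 cont bytes. acc=0x6
Byte[1]=BE: continuation. acc=(acc<<6)|0x3E=0x1BE
Byte[2]=9E: continuation. acc=(acc<<6)|0x1E=0x6F9E
Completed: cp=U+6F9E (starts at byte 0)
Byte[3]=DB: 2-byte lead, need 1 cont bytes. acc=0x1B
Byte[4]=9F: continuation. acc=(acc<<6)|0x1F=0x6DF
Completed: cp=U+06DF (starts at byte 3)
Byte[5]=F0: 4-byte lead, need 3 cont bytes. acc=0x0
Byte[6]=AE: continuation. acc=(acc<<6)|0x2E=0x2E
Byte[7]=92: continuation. acc=(acc<<6)|0x12=0xB92
Byte[8]=14: expected 10xxxxxx continuation. INVALID

Answer: 8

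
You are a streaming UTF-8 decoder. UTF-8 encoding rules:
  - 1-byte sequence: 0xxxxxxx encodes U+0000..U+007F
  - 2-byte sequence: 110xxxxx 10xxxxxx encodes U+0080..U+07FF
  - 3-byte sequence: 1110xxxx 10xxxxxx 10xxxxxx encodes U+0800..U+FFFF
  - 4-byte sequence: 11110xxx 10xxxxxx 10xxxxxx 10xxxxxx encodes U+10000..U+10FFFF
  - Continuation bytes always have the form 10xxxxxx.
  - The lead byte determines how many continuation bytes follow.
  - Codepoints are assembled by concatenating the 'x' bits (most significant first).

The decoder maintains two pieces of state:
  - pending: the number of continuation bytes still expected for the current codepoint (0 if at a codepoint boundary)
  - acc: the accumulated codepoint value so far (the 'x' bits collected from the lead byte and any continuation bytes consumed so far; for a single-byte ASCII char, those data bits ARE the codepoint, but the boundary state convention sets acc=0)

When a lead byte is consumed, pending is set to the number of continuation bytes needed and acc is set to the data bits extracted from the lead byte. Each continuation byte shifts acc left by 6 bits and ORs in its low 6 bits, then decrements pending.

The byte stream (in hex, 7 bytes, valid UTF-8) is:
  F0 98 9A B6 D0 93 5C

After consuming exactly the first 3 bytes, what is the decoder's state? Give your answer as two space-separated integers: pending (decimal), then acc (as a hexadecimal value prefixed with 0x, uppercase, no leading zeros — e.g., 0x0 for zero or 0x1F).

Answer: 1 0x61A

Derivation:
Byte[0]=F0: 4-byte lead. pending=3, acc=0x0
Byte[1]=98: continuation. acc=(acc<<6)|0x18=0x18, pending=2
Byte[2]=9A: continuation. acc=(acc<<6)|0x1A=0x61A, pending=1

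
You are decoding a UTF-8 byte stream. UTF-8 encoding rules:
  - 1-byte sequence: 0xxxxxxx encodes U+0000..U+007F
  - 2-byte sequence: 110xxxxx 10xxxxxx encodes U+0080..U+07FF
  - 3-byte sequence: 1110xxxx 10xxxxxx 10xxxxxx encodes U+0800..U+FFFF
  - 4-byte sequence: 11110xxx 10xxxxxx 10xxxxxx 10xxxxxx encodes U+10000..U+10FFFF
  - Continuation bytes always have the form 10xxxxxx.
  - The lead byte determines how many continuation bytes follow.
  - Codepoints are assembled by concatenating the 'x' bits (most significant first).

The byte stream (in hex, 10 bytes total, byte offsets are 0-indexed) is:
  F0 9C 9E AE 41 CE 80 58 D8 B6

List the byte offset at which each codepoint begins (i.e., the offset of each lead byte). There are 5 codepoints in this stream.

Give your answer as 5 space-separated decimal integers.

Answer: 0 4 5 7 8

Derivation:
Byte[0]=F0: 4-byte lead, need 3 cont bytes. acc=0x0
Byte[1]=9C: continuation. acc=(acc<<6)|0x1C=0x1C
Byte[2]=9E: continuation. acc=(acc<<6)|0x1E=0x71E
Byte[3]=AE: continuation. acc=(acc<<6)|0x2E=0x1C7AE
Completed: cp=U+1C7AE (starts at byte 0)
Byte[4]=41: 1-byte ASCII. cp=U+0041
Byte[5]=CE: 2-byte lead, need 1 cont bytes. acc=0xE
Byte[6]=80: continuation. acc=(acc<<6)|0x00=0x380
Completed: cp=U+0380 (starts at byte 5)
Byte[7]=58: 1-byte ASCII. cp=U+0058
Byte[8]=D8: 2-byte lead, need 1 cont bytes. acc=0x18
Byte[9]=B6: continuation. acc=(acc<<6)|0x36=0x636
Completed: cp=U+0636 (starts at byte 8)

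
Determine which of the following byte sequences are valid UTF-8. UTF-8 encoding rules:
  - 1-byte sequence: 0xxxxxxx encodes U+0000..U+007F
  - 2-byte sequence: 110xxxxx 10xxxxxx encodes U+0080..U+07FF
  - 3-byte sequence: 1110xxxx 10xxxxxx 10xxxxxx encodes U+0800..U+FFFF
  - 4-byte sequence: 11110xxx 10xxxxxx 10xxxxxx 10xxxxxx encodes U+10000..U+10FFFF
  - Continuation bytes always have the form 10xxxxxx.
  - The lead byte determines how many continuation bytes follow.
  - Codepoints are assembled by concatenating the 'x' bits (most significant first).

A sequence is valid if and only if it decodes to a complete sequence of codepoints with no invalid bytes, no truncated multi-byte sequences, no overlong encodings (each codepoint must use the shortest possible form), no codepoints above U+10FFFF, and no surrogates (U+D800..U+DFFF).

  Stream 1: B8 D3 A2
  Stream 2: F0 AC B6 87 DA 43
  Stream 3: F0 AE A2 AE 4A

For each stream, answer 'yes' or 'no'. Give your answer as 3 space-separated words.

Answer: no no yes

Derivation:
Stream 1: error at byte offset 0. INVALID
Stream 2: error at byte offset 5. INVALID
Stream 3: decodes cleanly. VALID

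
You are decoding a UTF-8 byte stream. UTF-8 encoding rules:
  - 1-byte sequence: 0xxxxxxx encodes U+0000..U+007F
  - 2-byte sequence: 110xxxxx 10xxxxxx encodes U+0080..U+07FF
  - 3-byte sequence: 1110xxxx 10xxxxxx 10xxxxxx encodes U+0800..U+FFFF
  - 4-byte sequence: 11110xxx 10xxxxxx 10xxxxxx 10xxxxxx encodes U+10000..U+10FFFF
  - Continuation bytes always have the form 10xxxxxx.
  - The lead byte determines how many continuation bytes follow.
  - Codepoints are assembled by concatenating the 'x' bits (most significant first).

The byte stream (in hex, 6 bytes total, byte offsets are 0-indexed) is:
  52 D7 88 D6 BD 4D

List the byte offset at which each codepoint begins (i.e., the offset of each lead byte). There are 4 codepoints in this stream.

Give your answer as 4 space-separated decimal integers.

Byte[0]=52: 1-byte ASCII. cp=U+0052
Byte[1]=D7: 2-byte lead, need 1 cont bytes. acc=0x17
Byte[2]=88: continuation. acc=(acc<<6)|0x08=0x5C8
Completed: cp=U+05C8 (starts at byte 1)
Byte[3]=D6: 2-byte lead, need 1 cont bytes. acc=0x16
Byte[4]=BD: continuation. acc=(acc<<6)|0x3D=0x5BD
Completed: cp=U+05BD (starts at byte 3)
Byte[5]=4D: 1-byte ASCII. cp=U+004D

Answer: 0 1 3 5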